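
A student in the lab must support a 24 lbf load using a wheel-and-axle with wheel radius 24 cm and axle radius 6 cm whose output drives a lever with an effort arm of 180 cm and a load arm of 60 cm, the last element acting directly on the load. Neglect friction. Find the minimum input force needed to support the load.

2 lbf

Wheel-and-axle MA = R/r = 24/6 = 4.
Lever MA = effort arm / load arm = 180/60 = 3.
Combined ideal MA = 4 × 3 = 12.
Effort = load / MA = 24 / 12 = 2 lbf.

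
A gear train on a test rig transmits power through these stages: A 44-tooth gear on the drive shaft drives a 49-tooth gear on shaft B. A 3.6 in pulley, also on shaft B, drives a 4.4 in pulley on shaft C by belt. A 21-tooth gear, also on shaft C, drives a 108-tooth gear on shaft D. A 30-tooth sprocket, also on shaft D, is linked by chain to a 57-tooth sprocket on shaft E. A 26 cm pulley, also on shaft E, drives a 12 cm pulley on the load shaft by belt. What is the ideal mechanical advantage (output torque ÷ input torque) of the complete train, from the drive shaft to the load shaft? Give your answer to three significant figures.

6.14

Each stage contributes driven/driver: gear mesh 49/44 = 1.1136, belt 4.4/3.6 = 1.2222, gear mesh 108/21 = 5.1429, chain 57/30 = 1.9, belt 12/26 = 0.46154.
Overall: 1.1136 × 1.2222 × 5.1429 × 1.9 × 0.46154 = 6.1385.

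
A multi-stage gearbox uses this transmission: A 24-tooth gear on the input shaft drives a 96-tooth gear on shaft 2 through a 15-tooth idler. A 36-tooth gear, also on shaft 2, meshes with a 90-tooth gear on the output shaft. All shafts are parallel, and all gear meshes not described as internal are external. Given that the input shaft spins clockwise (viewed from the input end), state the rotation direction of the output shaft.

counterclockwise

the input shaft → shaft 2: driver → idler → driven is 2 external meshes, 2 reversals → CW.
shaft 2 → the output shaft: external mesh, 1 reversal → CCW.
3 reversals in total — an odd number — so the output shaft turns opposite to the input shaft.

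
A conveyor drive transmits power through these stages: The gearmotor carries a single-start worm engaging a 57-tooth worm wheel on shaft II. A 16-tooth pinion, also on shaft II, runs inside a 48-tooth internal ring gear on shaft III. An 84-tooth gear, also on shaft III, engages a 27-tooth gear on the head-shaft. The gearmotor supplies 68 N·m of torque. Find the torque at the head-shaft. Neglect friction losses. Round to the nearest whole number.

After the worm (57/1): 68 × 57 = 3876 N·m
After the internal gear (48/16): 3876 × 3 = 11628 N·m
After the gear mesh (27/84): 11628 × 0.32143 = 3737.6 N·m

3738 N·m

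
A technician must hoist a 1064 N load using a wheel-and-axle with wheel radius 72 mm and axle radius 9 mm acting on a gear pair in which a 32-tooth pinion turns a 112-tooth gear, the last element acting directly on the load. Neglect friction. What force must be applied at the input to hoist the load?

Wheel-and-axle MA = R/r = 72/9 = 8.
Gear pair MA = 112/32 = 3.5.
Combined ideal MA = 8 × 3.5 = 28.
Effort = load / MA = 1064 / 28 = 38 N.

38 N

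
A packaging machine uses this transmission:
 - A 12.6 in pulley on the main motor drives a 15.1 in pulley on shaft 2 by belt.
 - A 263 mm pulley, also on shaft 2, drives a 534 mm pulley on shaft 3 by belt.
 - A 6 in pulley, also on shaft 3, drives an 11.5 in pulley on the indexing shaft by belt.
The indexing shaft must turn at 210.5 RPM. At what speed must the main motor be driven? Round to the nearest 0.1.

981.7 RPM

Overall ratio R = 1.1984 × 2.0304 × 1.9167 = 4.6638.
Required input speed = output speed × R = 210.5 × 4.6638 = 981.73 RPM.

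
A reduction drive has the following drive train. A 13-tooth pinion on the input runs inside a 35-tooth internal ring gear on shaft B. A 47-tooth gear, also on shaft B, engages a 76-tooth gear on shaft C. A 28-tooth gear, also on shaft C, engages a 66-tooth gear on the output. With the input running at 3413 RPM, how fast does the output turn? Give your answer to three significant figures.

333 RPM

internal gear 35/13 = 2.6923 → 3413/2.6923 = 1267.7 RPM
gear mesh 76/47 = 1.617 → 1267.7/1.617 = 783.96 RPM
gear mesh 66/28 = 2.3571 → 783.96/2.3571 = 332.59 RPM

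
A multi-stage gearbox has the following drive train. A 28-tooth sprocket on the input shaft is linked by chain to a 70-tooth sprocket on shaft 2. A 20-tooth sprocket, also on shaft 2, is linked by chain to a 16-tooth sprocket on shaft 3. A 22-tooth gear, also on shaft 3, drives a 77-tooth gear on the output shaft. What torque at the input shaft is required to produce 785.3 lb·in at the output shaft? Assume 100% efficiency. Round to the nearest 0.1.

112.2 lb·in

Overall ratio R = 2.5 × 0.8 × 3.5 = 7.
Input torque = output torque / R = 785.3 / 7 = 112.19 lb·in.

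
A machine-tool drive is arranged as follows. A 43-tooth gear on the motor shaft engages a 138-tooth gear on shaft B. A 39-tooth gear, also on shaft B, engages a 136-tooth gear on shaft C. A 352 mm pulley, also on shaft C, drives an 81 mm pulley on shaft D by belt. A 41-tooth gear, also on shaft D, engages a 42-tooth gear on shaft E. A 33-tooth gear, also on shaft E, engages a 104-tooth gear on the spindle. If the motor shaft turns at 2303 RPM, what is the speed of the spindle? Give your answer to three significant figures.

Gear mesh: ratio = 138/43 = 3.2093, so shaft B turns at 2303 / 3.2093 = 717.6 RPM.
Gear mesh: ratio = 136/39 = 3.4872, so shaft C turns at 717.6 / 3.4872 = 205.78 RPM.
Belt: ratio = 81/352 = 0.23011, so shaft D turns at 205.78 / 0.23011 = 894.27 RPM.
Gear mesh: ratio = 42/41 = 1.0244, so shaft E turns at 894.27 / 1.0244 = 872.97 RPM.
Gear mesh: ratio = 104/33 = 3.1515, so the spindle turns at 872.97 / 3.1515 = 277 RPM.

277 RPM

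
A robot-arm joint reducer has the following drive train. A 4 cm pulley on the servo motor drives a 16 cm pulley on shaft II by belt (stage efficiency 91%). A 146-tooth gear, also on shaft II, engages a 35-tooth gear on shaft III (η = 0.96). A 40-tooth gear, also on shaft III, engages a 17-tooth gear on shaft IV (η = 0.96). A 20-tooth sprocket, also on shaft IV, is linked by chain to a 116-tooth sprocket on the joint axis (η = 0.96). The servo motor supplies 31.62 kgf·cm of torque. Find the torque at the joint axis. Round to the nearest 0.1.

60.2 kgf·cm

belt 16/4 = 4 → τ = 31.62·4·0.91 = 115.1 kgf·cm
gear mesh 35/146 = 0.23973 → τ = 115.1·0.23973·0.96 = 26.488 kgf·cm
gear mesh 17/40 = 0.425 → τ = 26.488·0.425·0.96 = 10.807 kgf·cm
chain 116/20 = 5.8 → τ = 10.807·5.8·0.96 = 60.174 kgf·cm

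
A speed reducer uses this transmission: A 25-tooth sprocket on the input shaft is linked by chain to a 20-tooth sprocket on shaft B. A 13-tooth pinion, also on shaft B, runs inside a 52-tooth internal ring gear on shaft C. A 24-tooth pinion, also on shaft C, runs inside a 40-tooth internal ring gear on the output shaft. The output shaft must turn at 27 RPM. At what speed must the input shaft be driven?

144 RPM

Overall ratio R = 0.8 × 4 × 1.6667 = 5.3333.
Required input speed = output speed × R = 27 × 5.3333 = 144 RPM.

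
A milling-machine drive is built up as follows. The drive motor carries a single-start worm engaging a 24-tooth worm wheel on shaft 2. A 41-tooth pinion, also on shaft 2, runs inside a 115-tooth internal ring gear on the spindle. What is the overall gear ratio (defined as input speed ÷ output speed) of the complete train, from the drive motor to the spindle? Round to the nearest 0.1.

67.3

Each stage contributes driven/driver: worm 24/1 = 24, internal gear 115/41 = 2.8049.
Overall: 24 × 2.8049 = 67.317.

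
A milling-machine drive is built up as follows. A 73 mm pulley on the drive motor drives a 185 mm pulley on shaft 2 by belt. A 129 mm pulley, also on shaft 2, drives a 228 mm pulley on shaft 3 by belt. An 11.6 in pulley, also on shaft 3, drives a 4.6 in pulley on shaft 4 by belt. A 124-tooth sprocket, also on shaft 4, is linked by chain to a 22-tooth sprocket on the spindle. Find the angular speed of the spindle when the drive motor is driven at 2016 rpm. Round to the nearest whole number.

6397 rpm

the drive motor → shaft 2 (belt, 185/73): 2016 ÷ 2.5342 = 795.5 rpm
shaft 2 → shaft 3 (belt, 228/129): 795.5 ÷ 1.7674 = 450.09 rpm
shaft 3 → shaft 4 (belt, 4.6/11.6): 450.09 ÷ 0.39655 = 1135 rpm
shaft 4 → the spindle (chain, 22/124): 1135 ÷ 0.17742 = 6397.3 rpm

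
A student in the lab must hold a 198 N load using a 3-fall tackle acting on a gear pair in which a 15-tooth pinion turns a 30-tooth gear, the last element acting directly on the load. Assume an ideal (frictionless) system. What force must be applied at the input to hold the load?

33 N

Block-and-tackle MA = number of supporting rope parts = 3.
Gear pair MA = 30/15 = 2.
Combined ideal MA = 3 × 2 = 6.
Effort = load / MA = 198 / 6 = 33 N.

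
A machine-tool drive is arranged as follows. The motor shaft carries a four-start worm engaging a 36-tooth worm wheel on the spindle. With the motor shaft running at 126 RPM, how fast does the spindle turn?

Worm: ratio = 36/4 = 9, so the spindle turns at 126 / 9 = 14 RPM.

14 RPM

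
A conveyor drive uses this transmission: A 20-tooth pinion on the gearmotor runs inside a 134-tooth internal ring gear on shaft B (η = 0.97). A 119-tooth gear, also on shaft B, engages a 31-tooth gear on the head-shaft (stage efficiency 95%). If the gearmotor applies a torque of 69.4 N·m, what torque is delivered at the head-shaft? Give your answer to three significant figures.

112 N·m

After the internal gear (134/20): 69.4 × 6.7 × 0.97 = 451.03 N·m
After the gear mesh (31/119): 451.03 × 0.2605 × 0.95 = 111.62 N·m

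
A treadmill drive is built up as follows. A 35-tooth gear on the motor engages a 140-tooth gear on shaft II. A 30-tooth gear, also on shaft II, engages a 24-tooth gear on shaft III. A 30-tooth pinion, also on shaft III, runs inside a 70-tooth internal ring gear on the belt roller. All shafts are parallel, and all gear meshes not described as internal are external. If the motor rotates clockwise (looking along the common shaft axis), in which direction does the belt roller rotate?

the motor → shaft II: external mesh, 1 reversal → CCW.
shaft II → shaft III: external mesh, 1 reversal → CW.
shaft III → the belt roller: internal mesh, same direction → CW.
2 reversals in total — an even number — so the belt roller turns the same way as the motor.

clockwise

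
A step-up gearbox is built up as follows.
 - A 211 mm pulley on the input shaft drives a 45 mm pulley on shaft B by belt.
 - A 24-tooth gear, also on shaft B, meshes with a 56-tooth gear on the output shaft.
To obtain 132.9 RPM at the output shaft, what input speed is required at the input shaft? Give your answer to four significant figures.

Overall ratio R = 0.21327 × 2.3333 = 0.49763.
Required input speed = output speed × R = 132.9 × 0.49763 = 66.135 RPM.

66.14 RPM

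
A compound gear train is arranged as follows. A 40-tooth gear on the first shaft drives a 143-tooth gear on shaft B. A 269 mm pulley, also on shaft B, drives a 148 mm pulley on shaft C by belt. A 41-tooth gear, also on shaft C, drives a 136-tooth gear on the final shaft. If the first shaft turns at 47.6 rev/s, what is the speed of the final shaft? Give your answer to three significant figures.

7.30 rev/s

Gear mesh: ratio = 143/40 = 3.575, so shaft B turns at 47.6 / 3.575 = 13.315 rev/s.
Belt: ratio = 148/269 = 0.55019, so shaft C turns at 13.315 / 0.55019 = 24.2 rev/s.
Gear mesh: ratio = 136/41 = 3.3171, so the final shaft turns at 24.2 / 3.3171 = 7.2957 rev/s.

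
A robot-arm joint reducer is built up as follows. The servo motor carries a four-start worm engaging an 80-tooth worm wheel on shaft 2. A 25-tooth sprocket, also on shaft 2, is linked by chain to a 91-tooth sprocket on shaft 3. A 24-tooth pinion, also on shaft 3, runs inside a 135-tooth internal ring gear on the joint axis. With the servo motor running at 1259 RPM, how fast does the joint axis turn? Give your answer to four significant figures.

Worm: ratio = 80/4 = 20, so shaft 2 turns at 1259 / 20 = 62.95 RPM.
Chain: ratio = 91/25 = 3.64, so shaft 3 turns at 62.95 / 3.64 = 17.294 RPM.
Internal gear: ratio = 135/24 = 5.625, so the joint axis turns at 17.294 / 5.625 = 3.0745 RPM.

3.074 RPM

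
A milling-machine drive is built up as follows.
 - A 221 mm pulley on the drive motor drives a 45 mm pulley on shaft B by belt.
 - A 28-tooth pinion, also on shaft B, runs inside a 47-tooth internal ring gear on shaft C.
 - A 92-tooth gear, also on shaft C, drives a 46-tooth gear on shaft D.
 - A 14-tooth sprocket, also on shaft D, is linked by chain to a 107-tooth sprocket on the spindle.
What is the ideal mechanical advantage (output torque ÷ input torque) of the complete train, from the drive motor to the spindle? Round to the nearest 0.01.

Each stage contributes driven/driver: belt 45/221 = 0.20362, internal gear 47/28 = 1.6786, gear mesh 46/92 = 0.5, chain 107/14 = 7.6429.
Overall: 0.20362 × 1.6786 × 0.5 × 7.6429 = 1.3061.

1.31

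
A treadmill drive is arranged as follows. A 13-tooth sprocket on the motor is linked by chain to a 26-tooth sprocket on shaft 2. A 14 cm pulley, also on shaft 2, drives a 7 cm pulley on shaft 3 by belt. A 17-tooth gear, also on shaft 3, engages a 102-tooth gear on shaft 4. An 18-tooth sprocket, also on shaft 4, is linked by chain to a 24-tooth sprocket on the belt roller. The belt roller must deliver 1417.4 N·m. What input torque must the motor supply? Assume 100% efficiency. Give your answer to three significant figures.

177 N·m

Overall ratio R = 2 × 0.5 × 6 × 1.3333 = 8.
Input torque = output torque / R = 1417.4 / 8 = 177.18 N·m.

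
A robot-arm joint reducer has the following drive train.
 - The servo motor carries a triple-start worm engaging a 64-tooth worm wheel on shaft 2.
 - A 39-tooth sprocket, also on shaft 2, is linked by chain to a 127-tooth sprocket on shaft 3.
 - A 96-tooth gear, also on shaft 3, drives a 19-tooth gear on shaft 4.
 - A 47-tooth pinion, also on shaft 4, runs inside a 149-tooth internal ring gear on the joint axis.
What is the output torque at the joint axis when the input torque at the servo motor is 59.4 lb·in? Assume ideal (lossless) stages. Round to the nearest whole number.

After the worm (64/3): 59.4 × 21.333 = 1267.2 lb·in
After the chain (127/39): 1267.2 × 3.2564 = 4126.5 lb·in
After the gear mesh (19/96): 4126.5 × 0.19792 = 816.71 lb·in
After the internal gear (149/47): 816.71 × 3.1702 = 2589.1 lb·in

2589 lb·in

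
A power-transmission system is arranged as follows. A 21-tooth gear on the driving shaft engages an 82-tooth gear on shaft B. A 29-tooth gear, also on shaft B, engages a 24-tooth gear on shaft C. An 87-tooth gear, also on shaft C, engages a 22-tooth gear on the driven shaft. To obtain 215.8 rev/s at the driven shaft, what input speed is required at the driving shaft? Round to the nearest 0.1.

176.3 rev/s

Overall ratio R = 3.9048 × 0.82759 × 0.25287 = 0.81717.
Required input speed = output speed × R = 215.8 × 0.81717 = 176.34 rev/s.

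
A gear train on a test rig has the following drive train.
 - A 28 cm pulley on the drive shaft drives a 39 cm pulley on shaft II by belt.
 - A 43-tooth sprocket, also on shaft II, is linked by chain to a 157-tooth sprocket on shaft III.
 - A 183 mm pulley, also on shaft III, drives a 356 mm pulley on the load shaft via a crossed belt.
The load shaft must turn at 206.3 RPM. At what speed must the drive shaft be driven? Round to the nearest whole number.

2041 RPM

Overall ratio R = 1.3929 × 3.6512 × 1.9454 = 9.8932.
Required input speed = output speed × R = 206.3 × 9.8932 = 2041 RPM.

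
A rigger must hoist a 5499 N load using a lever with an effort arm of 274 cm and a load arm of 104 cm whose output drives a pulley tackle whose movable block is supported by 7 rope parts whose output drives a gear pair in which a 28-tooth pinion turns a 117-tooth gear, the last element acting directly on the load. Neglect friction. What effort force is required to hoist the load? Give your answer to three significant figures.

Lever MA = effort arm / load arm = 274/104 = 2.6346.
Block-and-tackle MA = number of supporting rope parts = 7.
Gear pair MA = 117/28 = 4.1786.
Combined ideal MA = 2.6346 × 7 × 4.1786 = 77.063.
Effort = load / MA = 5499 / 77.063 = 71.358 N.

71.4 N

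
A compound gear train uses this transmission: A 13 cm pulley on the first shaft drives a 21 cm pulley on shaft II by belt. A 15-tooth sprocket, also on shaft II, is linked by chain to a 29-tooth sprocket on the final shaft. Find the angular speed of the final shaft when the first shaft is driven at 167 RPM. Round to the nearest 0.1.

belt 21/13 = 1.6154 → 167/1.6154 = 103.38 RPM
chain 29/15 = 1.9333 → 103.38/1.9333 = 53.473 RPM

53.5 RPM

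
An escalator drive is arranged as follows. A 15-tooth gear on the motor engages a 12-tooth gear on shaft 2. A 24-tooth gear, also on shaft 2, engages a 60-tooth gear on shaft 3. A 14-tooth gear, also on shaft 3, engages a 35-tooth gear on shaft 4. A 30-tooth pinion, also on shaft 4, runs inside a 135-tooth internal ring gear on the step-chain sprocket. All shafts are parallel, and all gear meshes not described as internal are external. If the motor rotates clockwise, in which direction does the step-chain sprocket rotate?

the motor → shaft 2: external mesh, 1 reversal → CCW.
shaft 2 → shaft 3: external mesh, 1 reversal → CW.
shaft 3 → shaft 4: external mesh, 1 reversal → CCW.
shaft 4 → the step-chain sprocket: internal mesh, same direction → CCW.
3 reversals in total — an odd number — so the step-chain sprocket turns opposite to the motor.

counterclockwise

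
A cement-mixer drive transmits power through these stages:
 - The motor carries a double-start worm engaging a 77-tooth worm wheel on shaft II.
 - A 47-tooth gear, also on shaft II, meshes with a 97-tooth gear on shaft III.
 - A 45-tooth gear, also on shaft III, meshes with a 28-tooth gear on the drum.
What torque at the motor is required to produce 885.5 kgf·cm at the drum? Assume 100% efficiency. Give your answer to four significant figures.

Overall ratio R = 38.5 × 2.0638 × 0.62222 = 49.44.
Input torque = output torque / R = 885.5 / 49.44 = 17.911 kgf·cm.

17.91 kgf·cm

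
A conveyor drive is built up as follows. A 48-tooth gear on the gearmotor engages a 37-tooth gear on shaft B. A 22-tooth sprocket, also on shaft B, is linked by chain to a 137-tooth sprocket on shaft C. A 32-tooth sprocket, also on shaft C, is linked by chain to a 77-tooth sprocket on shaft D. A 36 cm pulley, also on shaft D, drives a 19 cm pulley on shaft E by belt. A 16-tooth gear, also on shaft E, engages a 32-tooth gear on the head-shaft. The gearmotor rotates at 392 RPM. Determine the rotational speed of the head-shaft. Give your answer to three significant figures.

the gearmotor → shaft B (gear mesh, 37/48): 392 ÷ 0.77083 = 508.54 RPM
shaft B → shaft C (chain, 137/22): 508.54 ÷ 6.2273 = 81.663 RPM
shaft C → shaft D (chain, 77/32): 81.663 ÷ 2.4062 = 33.938 RPM
shaft D → shaft E (belt, 19/36): 33.938 ÷ 0.52778 = 64.304 RPM
shaft E → the head-shaft (gear mesh, 32/16): 64.304 ÷ 2 = 32.152 RPM

32.2 RPM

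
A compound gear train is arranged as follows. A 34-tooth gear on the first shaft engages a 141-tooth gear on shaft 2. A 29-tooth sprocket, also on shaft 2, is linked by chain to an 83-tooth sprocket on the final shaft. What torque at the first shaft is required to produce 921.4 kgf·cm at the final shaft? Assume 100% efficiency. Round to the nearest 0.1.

Overall ratio R = 4.1471 × 2.8621 = 11.869.
Input torque = output torque / R = 921.4 / 11.869 = 77.63 kgf·cm.

77.6 kgf·cm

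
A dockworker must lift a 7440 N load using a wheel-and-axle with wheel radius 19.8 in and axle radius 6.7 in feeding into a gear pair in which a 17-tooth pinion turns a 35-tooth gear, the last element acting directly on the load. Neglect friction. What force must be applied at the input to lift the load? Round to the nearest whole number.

1223 N

Wheel-and-axle MA = R/r = 19.8/6.7 = 2.9552.
Gear pair MA = 35/17 = 2.0588.
Combined ideal MA = 2.9552 × 2.0588 = 6.0843.
Effort = load / MA = 7440 / 6.0843 = 1222.8 N.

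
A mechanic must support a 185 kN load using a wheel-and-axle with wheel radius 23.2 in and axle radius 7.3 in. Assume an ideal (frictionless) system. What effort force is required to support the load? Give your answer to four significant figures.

Wheel-and-axle MA = R/r = 23.2/7.3 = 3.1781.
Effort = load / MA = 185 / 3.1781 = 58.211 kN.

58.21 kN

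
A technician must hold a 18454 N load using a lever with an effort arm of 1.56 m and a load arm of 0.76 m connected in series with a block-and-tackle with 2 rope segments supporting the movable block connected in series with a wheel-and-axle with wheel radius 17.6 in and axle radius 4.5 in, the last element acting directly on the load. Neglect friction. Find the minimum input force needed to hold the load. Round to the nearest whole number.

Lever MA = effort arm / load arm = 1.56/0.76 = 2.0526.
Block-and-tackle MA = number of supporting rope parts = 2.
Wheel-and-axle MA = R/r = 17.6/4.5 = 3.9111.
Combined ideal MA = 2.0526 × 2 × 3.9111 = 16.056.
Effort = load / MA = 18454 / 16.056 = 1149.3 N.

1149 N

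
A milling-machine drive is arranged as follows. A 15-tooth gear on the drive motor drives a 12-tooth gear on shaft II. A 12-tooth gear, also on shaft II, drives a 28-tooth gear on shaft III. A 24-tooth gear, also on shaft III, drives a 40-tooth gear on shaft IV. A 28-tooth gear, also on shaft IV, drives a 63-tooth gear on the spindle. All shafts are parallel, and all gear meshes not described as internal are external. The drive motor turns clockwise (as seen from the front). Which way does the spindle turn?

clockwise

the drive motor → shaft II: external mesh, 1 reversal → CCW.
shaft II → shaft III: external mesh, 1 reversal → CW.
shaft III → shaft IV: external mesh, 1 reversal → CCW.
shaft IV → the spindle: external mesh, 1 reversal → CW.
4 reversals in total — an even number — so the spindle turns the same way as the drive motor.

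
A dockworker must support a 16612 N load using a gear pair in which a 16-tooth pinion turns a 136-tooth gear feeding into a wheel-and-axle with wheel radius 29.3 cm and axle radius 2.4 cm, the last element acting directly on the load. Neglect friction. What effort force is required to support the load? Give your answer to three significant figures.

160 N

Gear pair MA = 136/16 = 8.5.
Wheel-and-axle MA = R/r = 29.3/2.4 = 12.208.
Combined ideal MA = 8.5 × 12.208 = 103.77.
Effort = load / MA = 16612 / 103.77 = 160.08 N.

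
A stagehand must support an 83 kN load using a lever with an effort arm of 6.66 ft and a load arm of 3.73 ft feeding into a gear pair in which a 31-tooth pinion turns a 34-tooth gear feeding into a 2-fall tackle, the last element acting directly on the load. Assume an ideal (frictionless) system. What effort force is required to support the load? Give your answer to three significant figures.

21.2 kN

Lever MA = effort arm / load arm = 6.66/3.73 = 1.7855.
Gear pair MA = 34/31 = 1.0968.
Block-and-tackle MA = number of supporting rope parts = 2.
Combined ideal MA = 1.7855 × 1.0968 × 2 = 3.9166.
Effort = load / MA = 83 / 3.9166 = 21.192 kN.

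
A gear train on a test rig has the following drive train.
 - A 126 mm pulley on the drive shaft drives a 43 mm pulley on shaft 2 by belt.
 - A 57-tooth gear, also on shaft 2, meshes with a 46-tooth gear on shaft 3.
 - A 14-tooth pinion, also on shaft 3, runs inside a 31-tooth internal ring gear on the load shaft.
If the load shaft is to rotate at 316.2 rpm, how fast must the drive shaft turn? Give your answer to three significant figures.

193 rpm

Overall ratio R = 0.34127 × 0.80702 × 2.2143 = 0.60984.
Required input speed = output speed × R = 316.2 × 0.60984 = 192.83 rpm.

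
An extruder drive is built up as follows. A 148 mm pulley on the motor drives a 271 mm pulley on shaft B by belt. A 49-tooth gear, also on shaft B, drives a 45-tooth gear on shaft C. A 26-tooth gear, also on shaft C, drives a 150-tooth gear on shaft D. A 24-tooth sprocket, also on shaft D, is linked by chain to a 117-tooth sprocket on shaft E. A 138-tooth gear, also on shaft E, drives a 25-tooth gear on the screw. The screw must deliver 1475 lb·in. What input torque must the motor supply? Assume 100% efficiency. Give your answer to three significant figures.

Overall ratio R = 1.8311 × 0.91837 × 5.7692 × 4.875 × 0.18116 = 8.568.
Input torque = output torque / R = 1475 / 8.568 = 172.15 lb·in.

172 lb·in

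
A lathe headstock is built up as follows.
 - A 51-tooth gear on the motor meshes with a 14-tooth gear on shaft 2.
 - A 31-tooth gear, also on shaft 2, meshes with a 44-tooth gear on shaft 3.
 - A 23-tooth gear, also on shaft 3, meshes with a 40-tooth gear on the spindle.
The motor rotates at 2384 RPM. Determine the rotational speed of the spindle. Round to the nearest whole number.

Gear mesh: ratio = 14/51 = 0.27451, so shaft 2 turns at 2384 / 0.27451 = 8684.6 RPM.
Gear mesh: ratio = 44/31 = 1.4194, so shaft 3 turns at 8684.6 / 1.4194 = 6118.7 RPM.
Gear mesh: ratio = 40/23 = 1.7391, so the spindle turns at 6118.7 / 1.7391 = 3518.2 RPM.

3518 RPM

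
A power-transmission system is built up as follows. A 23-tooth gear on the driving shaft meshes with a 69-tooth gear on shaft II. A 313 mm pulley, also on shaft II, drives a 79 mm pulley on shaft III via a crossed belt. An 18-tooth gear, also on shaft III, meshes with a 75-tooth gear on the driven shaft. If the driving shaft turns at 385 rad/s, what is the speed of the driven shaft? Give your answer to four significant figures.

the driving shaft → shaft II (gear mesh, 69/23): 385 ÷ 3 = 128.33 rad/s
shaft II → shaft III (belt, 79/313): 128.33 ÷ 0.2524 = 508.46 rad/s
shaft III → the driven shaft (gear mesh, 75/18): 508.46 ÷ 4.1667 = 122.03 rad/s

122.0 rad/s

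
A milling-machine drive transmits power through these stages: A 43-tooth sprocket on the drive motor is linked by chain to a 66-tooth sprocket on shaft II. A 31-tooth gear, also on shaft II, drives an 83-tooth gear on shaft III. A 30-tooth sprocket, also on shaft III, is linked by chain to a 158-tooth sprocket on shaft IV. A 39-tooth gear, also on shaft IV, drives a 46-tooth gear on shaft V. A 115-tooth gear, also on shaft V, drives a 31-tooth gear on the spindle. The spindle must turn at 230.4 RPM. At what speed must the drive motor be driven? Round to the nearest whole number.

Overall ratio R = 1.5349 × 2.6774 × 5.2667 × 1.1795 × 0.26957 = 6.8815.
Required input speed = output speed × R = 230.4 × 6.8815 = 1585.5 RPM.

1586 RPM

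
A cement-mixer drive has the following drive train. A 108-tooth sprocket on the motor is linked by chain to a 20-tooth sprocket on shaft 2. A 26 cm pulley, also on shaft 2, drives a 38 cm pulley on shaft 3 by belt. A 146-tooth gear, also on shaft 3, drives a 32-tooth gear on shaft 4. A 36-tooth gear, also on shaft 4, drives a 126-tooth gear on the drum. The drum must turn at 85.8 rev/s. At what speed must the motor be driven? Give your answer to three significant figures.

17.8 rev/s

Overall ratio R = 0.18519 × 1.4615 × 0.21918 × 3.5 = 0.20763.
Required input speed = output speed × R = 85.8 × 0.20763 = 17.814 rev/s.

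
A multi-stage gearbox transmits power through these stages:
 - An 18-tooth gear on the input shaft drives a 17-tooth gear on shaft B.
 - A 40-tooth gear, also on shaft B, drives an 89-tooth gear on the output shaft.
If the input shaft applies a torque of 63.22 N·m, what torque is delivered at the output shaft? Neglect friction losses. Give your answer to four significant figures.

After the gear mesh (17/18): 63.22 × 0.94444 = 59.708 N·m
After the gear mesh (89/40): 59.708 × 2.225 = 132.85 N·m

132.8 N·m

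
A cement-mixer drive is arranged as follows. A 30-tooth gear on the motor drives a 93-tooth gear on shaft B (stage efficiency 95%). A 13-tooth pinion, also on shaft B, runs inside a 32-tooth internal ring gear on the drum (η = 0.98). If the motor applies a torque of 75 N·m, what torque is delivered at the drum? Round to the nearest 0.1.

After the gear mesh (93/30): 75 × 3.1 × 0.95 = 220.88 N·m
After the internal gear (32/13): 220.88 × 2.4615 × 0.98 = 532.82 N·m

532.8 N·m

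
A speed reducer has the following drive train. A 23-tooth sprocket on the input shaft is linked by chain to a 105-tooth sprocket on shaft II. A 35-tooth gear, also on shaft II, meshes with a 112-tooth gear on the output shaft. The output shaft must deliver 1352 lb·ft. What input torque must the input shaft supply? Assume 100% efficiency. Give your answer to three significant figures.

Overall ratio R = 4.5652 × 3.2 = 14.609.
Input torque = output torque / R = 1352 / 14.609 = 92.548 lb·ft.

92.5 lb·ft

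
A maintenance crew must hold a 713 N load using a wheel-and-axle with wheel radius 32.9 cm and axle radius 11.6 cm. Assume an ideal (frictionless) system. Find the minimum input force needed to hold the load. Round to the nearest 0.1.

251.4 N

Wheel-and-axle MA = R/r = 32.9/11.6 = 2.8362.
Effort = load / MA = 713 / 2.8362 = 251.39 N.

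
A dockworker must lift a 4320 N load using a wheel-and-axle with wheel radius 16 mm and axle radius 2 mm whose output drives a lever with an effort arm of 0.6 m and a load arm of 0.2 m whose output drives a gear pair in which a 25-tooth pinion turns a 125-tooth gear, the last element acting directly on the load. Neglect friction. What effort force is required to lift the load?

Wheel-and-axle MA = R/r = 16/2 = 8.
Lever MA = effort arm / load arm = 0.6/0.2 = 3.
Gear pair MA = 125/25 = 5.
Combined ideal MA = 8 × 3 × 5 = 120.
Effort = load / MA = 4320 / 120 = 36 N.

36 N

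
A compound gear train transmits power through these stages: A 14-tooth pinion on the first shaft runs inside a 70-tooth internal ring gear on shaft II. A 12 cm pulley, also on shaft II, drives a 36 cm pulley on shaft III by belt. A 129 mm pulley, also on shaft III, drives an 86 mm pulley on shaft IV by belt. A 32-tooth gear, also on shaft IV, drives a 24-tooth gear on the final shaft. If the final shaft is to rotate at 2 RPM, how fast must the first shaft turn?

Overall ratio R = 5 × 3 × 0.66667 × 0.75 = 7.5.
Required input speed = output speed × R = 2 × 7.5 = 15 RPM.

15 RPM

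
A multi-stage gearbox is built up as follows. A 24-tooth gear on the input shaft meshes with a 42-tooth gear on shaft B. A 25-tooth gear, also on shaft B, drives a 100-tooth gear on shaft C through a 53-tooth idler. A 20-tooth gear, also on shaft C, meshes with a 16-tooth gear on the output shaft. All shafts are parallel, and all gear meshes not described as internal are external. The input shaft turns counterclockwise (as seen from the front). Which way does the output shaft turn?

counterclockwise

the input shaft → shaft B: external mesh, 1 reversal → CW.
shaft B → shaft C: driver → idler → driven is 2 external meshes, 2 reversals → CW.
shaft C → the output shaft: external mesh, 1 reversal → CCW.
4 reversals in total — an even number — so the output shaft turns the same way as the input shaft.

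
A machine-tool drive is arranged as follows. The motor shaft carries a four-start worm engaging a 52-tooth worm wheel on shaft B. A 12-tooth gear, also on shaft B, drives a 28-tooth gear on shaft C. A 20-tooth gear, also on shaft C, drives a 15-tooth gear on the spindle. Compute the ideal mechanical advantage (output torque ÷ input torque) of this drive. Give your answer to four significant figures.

Each stage contributes driven/driver: worm 52/4 = 13, gear mesh 28/12 = 2.3333, gear mesh 15/20 = 0.75.
Overall: 13 × 2.3333 × 0.75 = 22.75.

22.75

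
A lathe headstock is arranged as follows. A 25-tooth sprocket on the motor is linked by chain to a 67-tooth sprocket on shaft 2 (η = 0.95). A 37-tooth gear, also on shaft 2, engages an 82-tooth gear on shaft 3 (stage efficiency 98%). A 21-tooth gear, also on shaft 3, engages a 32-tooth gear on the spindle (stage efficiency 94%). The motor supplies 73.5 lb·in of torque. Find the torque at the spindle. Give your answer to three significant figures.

chain 67/25 = 2.68 → τ = 73.5·2.68·0.95 = 187.13 lb·in
gear mesh 82/37 = 2.2162 → τ = 187.13·2.2162·0.98 = 406.43 lb·in
gear mesh 32/21 = 1.5238 → τ = 406.43·1.5238·0.94 = 582.16 lb·in

582 lb·in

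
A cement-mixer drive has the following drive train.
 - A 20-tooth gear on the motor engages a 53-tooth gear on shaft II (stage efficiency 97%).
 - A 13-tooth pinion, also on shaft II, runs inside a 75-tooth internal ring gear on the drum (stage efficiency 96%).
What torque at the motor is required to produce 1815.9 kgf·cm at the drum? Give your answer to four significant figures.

127.6 kgf·cm

Overall ratio R = 2.65 × 5.7692 = 15.288; overall efficiency η = 0.97 × 0.96 = 0.9312.
Input torque = output torque / (R × η) = 1815.9 / (15.288 × 0.9312) = 127.55 kgf·cm.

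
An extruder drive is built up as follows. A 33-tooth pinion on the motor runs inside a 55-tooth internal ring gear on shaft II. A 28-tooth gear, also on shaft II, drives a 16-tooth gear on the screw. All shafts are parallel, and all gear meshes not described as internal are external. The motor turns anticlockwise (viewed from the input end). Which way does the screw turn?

the motor → shaft II: internal mesh, same direction → CCW.
shaft II → the screw: external mesh, 1 reversal → CW.
1 reversal in total — an odd number — so the screw turns opposite to the motor.

clockwise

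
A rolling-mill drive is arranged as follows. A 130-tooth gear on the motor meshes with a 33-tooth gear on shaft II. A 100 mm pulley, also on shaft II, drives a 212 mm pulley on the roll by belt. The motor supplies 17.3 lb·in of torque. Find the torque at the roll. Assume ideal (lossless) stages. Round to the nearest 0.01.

9.31 lb·in

gear mesh 33/130 = 0.25385 → τ = 17.3·0.25385 = 4.3915 lb·in
belt 212/100 = 2.12 → τ = 4.3915·2.12 = 9.3101 lb·in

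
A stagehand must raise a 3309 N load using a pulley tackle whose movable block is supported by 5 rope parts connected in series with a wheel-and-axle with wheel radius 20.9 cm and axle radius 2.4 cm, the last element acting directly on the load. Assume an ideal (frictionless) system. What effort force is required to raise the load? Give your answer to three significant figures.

76.0 N

Block-and-tackle MA = number of supporting rope parts = 5.
Wheel-and-axle MA = R/r = 20.9/2.4 = 8.7083.
Combined ideal MA = 5 × 8.7083 = 43.542.
Effort = load / MA = 3309 / 43.542 = 75.996 N.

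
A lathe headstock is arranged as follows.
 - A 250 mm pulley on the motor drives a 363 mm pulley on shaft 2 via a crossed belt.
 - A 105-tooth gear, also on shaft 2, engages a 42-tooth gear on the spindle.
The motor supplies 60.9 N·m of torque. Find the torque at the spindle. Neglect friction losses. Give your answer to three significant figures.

After the belt (363/250): 60.9 × 1.452 = 88.427 N·m
After the gear mesh (42/105): 88.427 × 0.4 = 35.371 N·m

35.4 N·m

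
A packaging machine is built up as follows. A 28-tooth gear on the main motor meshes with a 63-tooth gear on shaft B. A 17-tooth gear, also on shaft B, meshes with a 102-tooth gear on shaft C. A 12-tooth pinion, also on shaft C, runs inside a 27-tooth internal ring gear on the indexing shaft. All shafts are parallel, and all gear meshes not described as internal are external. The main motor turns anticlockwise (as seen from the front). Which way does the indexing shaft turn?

the main motor → shaft B: external mesh, 1 reversal → CW.
shaft B → shaft C: external mesh, 1 reversal → CCW.
shaft C → the indexing shaft: internal mesh, same direction → CCW.
2 reversals in total — an even number — so the indexing shaft turns the same way as the main motor.

anticlockwise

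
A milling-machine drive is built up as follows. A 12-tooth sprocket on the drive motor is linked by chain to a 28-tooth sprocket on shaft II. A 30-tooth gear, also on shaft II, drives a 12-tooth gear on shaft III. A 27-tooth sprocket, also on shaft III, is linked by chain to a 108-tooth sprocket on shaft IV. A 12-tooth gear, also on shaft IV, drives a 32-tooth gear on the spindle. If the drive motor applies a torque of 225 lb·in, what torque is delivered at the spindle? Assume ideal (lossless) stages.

chain 28/12 = 2.3333 → τ = 225·2.3333 = 525 lb·in
gear mesh 12/30 = 0.4 → τ = 525·0.4 = 210 lb·in
chain 108/27 = 4 → τ = 210·4 = 840 lb·in
gear mesh 32/12 = 2.6667 → τ = 840·2.6667 = 2240 lb·in

2240 lb·in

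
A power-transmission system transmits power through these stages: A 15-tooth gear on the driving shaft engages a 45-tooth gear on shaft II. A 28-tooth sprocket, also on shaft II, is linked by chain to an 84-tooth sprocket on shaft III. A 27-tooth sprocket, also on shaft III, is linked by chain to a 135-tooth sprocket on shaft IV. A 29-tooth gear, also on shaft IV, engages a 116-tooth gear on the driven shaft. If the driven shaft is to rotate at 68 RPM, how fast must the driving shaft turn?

12240 RPM

Overall ratio R = 3 × 3 × 5 × 4 = 180.
Required input speed = output speed × R = 68 × 180 = 12240 RPM.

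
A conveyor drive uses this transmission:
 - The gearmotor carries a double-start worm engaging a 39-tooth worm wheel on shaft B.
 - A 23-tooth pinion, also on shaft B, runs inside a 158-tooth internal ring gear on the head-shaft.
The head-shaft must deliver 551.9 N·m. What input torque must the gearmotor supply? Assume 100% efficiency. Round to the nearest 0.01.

Overall ratio R = 19.5 × 6.8696 = 133.96.
Input torque = output torque / R = 551.9 / 133.96 = 4.12 N·m.

4.12 N·m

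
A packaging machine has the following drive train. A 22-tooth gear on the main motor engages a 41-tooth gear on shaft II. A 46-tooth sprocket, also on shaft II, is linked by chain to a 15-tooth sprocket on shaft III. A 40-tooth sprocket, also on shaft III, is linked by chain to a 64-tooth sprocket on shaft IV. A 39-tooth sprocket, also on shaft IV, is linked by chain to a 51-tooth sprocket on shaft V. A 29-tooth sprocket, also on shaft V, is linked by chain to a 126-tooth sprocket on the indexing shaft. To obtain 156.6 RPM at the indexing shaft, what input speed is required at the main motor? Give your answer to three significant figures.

865 RPM

Overall ratio R = 1.8636 × 0.32609 × 1.6 × 1.3077 × 4.3448 = 5.5245.
Required input speed = output speed × R = 156.6 × 5.5245 = 865.14 RPM.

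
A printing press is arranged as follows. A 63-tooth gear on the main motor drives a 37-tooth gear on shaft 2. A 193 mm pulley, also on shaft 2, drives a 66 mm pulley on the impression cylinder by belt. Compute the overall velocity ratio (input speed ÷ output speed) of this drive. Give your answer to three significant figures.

Each stage contributes driven/driver: gear mesh 37/63 = 0.5873, belt 66/193 = 0.34197.
Overall: 0.5873 × 0.34197 = 0.20084.

0.201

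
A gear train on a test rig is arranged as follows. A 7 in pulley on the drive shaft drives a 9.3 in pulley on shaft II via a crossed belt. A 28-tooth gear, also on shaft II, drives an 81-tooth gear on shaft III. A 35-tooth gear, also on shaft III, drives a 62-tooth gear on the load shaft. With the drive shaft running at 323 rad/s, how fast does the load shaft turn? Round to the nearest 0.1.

the drive shaft → shaft II (belt, 9.3/7): 323 ÷ 1.3286 = 243.12 rad/s
shaft II → shaft III (gear mesh, 81/28): 243.12 ÷ 2.8929 = 84.041 rad/s
shaft III → the load shaft (gear mesh, 62/35): 84.041 ÷ 1.7714 = 47.442 rad/s

47.4 rad/s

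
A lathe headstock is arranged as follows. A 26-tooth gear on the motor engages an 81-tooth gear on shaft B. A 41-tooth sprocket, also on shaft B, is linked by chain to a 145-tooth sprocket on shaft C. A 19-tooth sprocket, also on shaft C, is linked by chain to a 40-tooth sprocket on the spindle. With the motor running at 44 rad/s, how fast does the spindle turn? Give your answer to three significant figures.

the motor → shaft B (gear mesh, 81/26): 44 ÷ 3.1154 = 14.123 rad/s
shaft B → shaft C (chain, 145/41): 14.123 ÷ 3.5366 = 3.9935 rad/s
shaft C → the spindle (chain, 40/19): 3.9935 ÷ 2.1053 = 1.8969 rad/s

1.90 rad/s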